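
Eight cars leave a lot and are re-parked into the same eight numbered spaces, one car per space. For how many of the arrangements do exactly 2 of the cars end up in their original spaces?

Pick the 2 fixed positions: C(8,2) = 28 ways.
The remaining 6 must be deranged: !6 = 265.
Total: 28 × 265 = 7420.

7420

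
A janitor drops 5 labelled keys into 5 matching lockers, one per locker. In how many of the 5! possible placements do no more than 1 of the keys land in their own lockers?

89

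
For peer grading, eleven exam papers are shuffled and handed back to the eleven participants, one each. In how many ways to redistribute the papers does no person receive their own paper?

14684570

Recurrence: !11 = 10·(!10 + !9).
!11 = 10·(1334961 + 133496) = 10·1468457 = 14684570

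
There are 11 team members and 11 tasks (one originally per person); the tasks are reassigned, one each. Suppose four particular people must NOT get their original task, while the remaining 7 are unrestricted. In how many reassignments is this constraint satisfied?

Let A_j be the event that the j-th constrained one is fixed. By inclusion-exclusion over the 4 events:
Σ_{j=0}^{4} (-1)^j C(4,j)(11-j)!
= C(4,0)·11! - C(4,1)·10! + C(4,2)·9! - C(4,3)·8! + C(4,4)·7!
= 39916800 - 14515200 + 2177280 - 161280 + 5040
= 27422640

27422640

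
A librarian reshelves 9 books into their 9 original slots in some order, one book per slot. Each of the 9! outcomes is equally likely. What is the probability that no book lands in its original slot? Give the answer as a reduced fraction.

16687/45360

Favorable outcomes: !9 = 133496.
Total outcomes: 9! = 362880.
Probability = 133496/362880 = 16687/45360.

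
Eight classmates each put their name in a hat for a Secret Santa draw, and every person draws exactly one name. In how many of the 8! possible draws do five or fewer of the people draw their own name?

40291

# with exactly i fixed is C(8,i)·!(8-i); sum over i=0..5:
  i=0: C(8,0)·!8 = 1·14833 = 14833
  i=1: C(8,1)·!7 = 8·1854 = 14832
  i=2: C(8,2)·!6 = 28·265 = 7420
  i=3: C(8,3)·!5 = 56·44 = 2464
  i=4: C(8,4)·!4 = 70·9 = 630
  i=5: C(8,5)·!3 = 56·2 = 112
Total = 40291.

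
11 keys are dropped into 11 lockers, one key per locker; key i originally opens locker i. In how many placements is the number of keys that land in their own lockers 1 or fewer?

29369141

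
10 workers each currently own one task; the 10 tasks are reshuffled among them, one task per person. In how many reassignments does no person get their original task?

Use !n = n·!(n-1) + (-1)^n.
!10 = 10·133496 + 1 = 1334961

1334961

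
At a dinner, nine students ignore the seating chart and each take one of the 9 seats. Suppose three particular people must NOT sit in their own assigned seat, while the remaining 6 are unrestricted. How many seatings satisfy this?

256320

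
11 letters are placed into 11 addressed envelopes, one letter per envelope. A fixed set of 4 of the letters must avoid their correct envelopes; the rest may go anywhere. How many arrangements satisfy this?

27422640

Let A_j be the event that the j-th constrained one is fixed. By inclusion-exclusion over the 4 events:
Σ_{j=0}^{4} (-1)^j C(4,j)(11-j)!
= C(4,0)·11! - C(4,1)·10! + C(4,2)·9! - C(4,3)·8! + C(4,4)·7!
= 39916800 - 14515200 + 2177280 - 161280 + 5040
= 27422640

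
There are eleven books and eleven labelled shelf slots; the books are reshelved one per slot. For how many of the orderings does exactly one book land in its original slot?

Pick the single fixed position: C(11,1) = 11 ways.
The remaining 10 must be deranged: !10 = 1334961.
Total: 11 × 1334961 = 14684571.

14684571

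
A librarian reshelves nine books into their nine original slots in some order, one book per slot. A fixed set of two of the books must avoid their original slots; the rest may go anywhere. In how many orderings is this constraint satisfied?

Let A_j be the event that the j-th constrained one is fixed. By inclusion-exclusion over the 2 events:
Σ_{j=0}^{2} (-1)^j C(2,j)(9-j)!
= C(2,0)·9! - C(2,1)·8! + C(2,2)·7!
= 362880 - 80640 + 5040
= 287280

287280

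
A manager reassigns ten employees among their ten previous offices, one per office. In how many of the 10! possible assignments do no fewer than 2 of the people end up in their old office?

958879

Sum C(10,i)·!(10-i) for i = 2..10:
  i=2: C(10,2)·!8 = 45·14833 = 667485
  i=3: C(10,3)·!7 = 120·1854 = 222480
  i=4: C(10,4)·!6 = 210·265 = 55650
  i=5: C(10,5)·!5 = 252·44 = 11088
  i=6: C(10,6)·!4 = 210·9 = 1890
  i=7: C(10,7)·!3 = 120·2 = 240
  i=8: C(10,8)·!2 = 45·1 = 45
  i=9: C(10,9)·!1 = 10·0 = 0
  i=10: C(10,10)·!0 = 1·1 = 1
Total = 958879.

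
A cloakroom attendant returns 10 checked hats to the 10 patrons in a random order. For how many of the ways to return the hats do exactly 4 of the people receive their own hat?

55650

Choose which 4 of the 10 are fixed: C(10,4) = 210.
The other 6 form a derangement: !6 = 265.
Total: 210 × 265 = 55650.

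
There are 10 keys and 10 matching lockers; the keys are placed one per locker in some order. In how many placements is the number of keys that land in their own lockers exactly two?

667485

Pick the 2 fixed positions: C(10,2) = 45 ways.
The remaining 8 must be deranged: !8 = 14833.
Total: 45 × 14833 = 667485.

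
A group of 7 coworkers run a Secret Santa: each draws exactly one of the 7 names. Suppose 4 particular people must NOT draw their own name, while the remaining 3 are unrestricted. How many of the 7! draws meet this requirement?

Inclusion-exclusion on the 4 forbidden self-matches:
Σ_{j=0}^{4} (-1)^j C(4,j)(7-j)!
= C(4,0)·7! - C(4,1)·6! + C(4,2)·5! - C(4,3)·4! + C(4,4)·3!
= 5040 - 2880 + 720 - 96 + 6
= 2790

2790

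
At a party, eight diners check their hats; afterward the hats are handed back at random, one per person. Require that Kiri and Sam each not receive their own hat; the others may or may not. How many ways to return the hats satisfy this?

30960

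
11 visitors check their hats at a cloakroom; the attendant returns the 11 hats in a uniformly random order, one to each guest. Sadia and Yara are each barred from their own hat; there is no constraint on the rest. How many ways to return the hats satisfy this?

Let A_j be the event that the j-th constrained one is fixed. By inclusion-exclusion over the 2 events:
Σ_{j=0}^{2} (-1)^j C(2,j)(11-j)!
= C(2,0)·11! - C(2,1)·10! + C(2,2)·9!
= 39916800 - 7257600 + 362880
= 33022080

33022080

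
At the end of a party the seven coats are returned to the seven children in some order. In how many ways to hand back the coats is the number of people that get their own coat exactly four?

70

Pick the 4 fixed positions: C(7,4) = 35 ways.
The remaining 3 must be deranged: !3 = 2.
Total: 35 × 2 = 70.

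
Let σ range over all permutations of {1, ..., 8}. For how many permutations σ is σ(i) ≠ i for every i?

Use !n = n·!(n-1) + (-1)^n.
!8 = 8·1854 + 1 = 14833

14833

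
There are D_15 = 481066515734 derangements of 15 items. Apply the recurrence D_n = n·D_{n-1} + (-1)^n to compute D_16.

7697064251745

D_16 = 16·481066515734 + 1 = 7697064251745.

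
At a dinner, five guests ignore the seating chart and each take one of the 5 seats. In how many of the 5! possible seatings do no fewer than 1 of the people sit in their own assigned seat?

76

# with exactly i fixed is C(5,i)·!(5-i); sum over i=1..5:
  i=1: C(5,1)·!4 = 5·9 = 45
  i=2: C(5,2)·!3 = 10·2 = 20
  i=3: C(5,3)·!2 = 10·1 = 10
  i=4: C(5,4)·!1 = 5·0 = 0
  i=5: C(5,5)·!0 = 1·1 = 1
Total = 76.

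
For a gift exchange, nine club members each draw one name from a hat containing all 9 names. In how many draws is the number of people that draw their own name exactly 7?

Choose which 7 of the 9 are fixed: C(9,7) = 36.
The other 2 form a derangement: !2 = 1.
Total: 36 × 1 = 36.

36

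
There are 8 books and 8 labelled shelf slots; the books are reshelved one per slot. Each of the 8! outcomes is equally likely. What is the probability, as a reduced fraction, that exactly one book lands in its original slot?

Favorable outcomes: C(8,1)·!7 = 8·1854 = 14832.
Total outcomes: 8! = 40320.
Probability = 14832/40320 = 103/280.

103/280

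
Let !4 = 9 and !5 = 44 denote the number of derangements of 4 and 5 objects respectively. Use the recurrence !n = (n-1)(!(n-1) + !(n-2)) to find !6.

265

!6 = (6-1)·(!5 + !4) = 5·(44 + 9) = 5·53 = 265.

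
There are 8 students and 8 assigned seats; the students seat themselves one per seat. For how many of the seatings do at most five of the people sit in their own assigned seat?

Sum C(8,i)·!(8-i) for i = 0..5:
  i=0: C(8,0)·!8 = 1·14833 = 14833
  i=1: C(8,1)·!7 = 8·1854 = 14832
  i=2: C(8,2)·!6 = 28·265 = 7420
  i=3: C(8,3)·!5 = 56·44 = 2464
  i=4: C(8,4)·!4 = 70·9 = 630
  i=5: C(8,5)·!3 = 56·2 = 112
Total = 40291.

40291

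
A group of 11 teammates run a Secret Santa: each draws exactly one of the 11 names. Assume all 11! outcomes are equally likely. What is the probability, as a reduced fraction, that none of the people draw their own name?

1468457/3991680

Favorable outcomes: !11 = 14684570.
Total outcomes: 11! = 39916800.
Probability = 14684570/39916800 = 1468457/3991680.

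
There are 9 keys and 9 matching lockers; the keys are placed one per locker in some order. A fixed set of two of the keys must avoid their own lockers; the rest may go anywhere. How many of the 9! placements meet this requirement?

Inclusion-exclusion on the 2 forbidden self-matches:
Σ_{j=0}^{2} (-1)^j C(2,j)(9-j)!
= C(2,0)·9! - C(2,1)·8! + C(2,2)·7!
= 362880 - 80640 + 5040
= 287280

287280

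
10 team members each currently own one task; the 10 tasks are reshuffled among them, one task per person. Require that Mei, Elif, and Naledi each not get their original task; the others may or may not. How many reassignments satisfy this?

2656080

Inclusion-exclusion on the 3 forbidden self-matches:
Σ_{j=0}^{3} (-1)^j C(3,j)(10-j)!
= C(3,0)·10! - C(3,1)·9! + C(3,2)·8! - C(3,3)·7!
= 3628800 - 1088640 + 120960 - 5040
= 2656080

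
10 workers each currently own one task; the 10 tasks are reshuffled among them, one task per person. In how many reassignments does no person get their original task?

!10 is the nearest integer to 10!/e.
10! = 3628800, and 3628800/e ≈ 1334960.92, so !10 = 1334961.

1334961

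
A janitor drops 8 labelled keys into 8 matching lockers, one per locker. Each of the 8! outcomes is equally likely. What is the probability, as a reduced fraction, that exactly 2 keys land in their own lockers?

53/288

Favorable outcomes: C(8,2)·!6 = 28·265 = 7420.
Total outcomes: 8! = 40320.
Probability = 7420/40320 = 53/288.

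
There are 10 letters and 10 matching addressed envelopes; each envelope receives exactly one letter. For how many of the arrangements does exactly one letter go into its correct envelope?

Choose which one of the 10 is fixed: C(10,1) = 10.
The other 9 form a derangement: !9 = 133496.
Total: 10 × 133496 = 1334960.

1334960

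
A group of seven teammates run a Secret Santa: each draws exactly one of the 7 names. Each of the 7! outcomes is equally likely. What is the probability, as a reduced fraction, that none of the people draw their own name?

Favorable outcomes: !7 = 1854.
Total outcomes: 7! = 5040.
Probability = 1854/5040 = 103/280.

103/280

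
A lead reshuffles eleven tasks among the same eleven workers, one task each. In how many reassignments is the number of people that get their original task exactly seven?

Choose which 7 of the 11 are fixed: C(11,7) = 330.
The other 4 form a derangement: !4 = 9.
Total: 330 × 9 = 2970.

2970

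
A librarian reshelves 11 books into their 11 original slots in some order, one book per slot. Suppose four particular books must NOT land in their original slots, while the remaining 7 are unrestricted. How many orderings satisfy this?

Inclusion-exclusion on the 4 forbidden self-matches:
Σ_{j=0}^{4} (-1)^j C(4,j)(11-j)!
= C(4,0)·11! - C(4,1)·10! + C(4,2)·9! - C(4,3)·8! + C(4,4)·7!
= 39916800 - 14515200 + 2177280 - 161280 + 5040
= 27422640

27422640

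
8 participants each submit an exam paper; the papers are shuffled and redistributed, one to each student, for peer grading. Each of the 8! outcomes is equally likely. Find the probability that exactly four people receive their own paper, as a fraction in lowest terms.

1/64

Favorable outcomes: C(8,4)·!4 = 70·9 = 630.
Total outcomes: 8! = 40320.
Probability = 630/40320 = 1/64.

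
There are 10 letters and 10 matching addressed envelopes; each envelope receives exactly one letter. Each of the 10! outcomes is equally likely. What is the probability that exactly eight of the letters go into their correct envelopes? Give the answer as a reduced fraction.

Favorable outcomes: C(10,8)·!2 = 45·1 = 45.
Total outcomes: 10! = 3628800.
Probability = 45/3628800 = 1/80640.

1/80640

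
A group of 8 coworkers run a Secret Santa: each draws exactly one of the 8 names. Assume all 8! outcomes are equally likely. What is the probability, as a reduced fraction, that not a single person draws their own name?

2119/5760

Favorable outcomes: !8 = 14833.
Total outcomes: 8! = 40320.
Probability = 14833/40320 = 2119/5760.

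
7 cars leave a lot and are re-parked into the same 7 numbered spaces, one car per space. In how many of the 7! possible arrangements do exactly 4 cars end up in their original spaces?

70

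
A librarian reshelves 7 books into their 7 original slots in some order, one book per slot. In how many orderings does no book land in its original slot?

By inclusion-exclusion, !7 = Σ (-1)^k · 7!/k! for k=0..7
= 7! - 7!/1! + 7!/2! - 7!/3! + 7!/4! - 7!/5! + 7!/6! - 7!/7!
= 5040 - 5040 + 2520 - 840 + 210 - 42 + 7 - 1
= 1854

1854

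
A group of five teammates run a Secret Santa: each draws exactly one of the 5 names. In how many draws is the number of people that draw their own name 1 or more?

76

# with exactly i fixed is C(5,i)·!(5-i); sum over i=1..5:
  i=1: C(5,1)·!4 = 5·9 = 45
  i=2: C(5,2)·!3 = 10·2 = 20
  i=3: C(5,3)·!2 = 10·1 = 10
  i=4: C(5,4)·!1 = 5·0 = 0
  i=5: C(5,5)·!0 = 1·1 = 1
Total = 76.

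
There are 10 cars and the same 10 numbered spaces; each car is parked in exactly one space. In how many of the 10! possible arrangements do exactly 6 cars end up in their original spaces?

Pick the 6 fixed positions: C(10,6) = 210 ways.
The other 4 form a derangement: !4 = 9.
Total: 210 × 9 = 1890.

1890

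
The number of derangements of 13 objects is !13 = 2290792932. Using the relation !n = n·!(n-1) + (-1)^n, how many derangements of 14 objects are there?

!14 = 14·2290792932 + 1 = 32071101049.

32071101049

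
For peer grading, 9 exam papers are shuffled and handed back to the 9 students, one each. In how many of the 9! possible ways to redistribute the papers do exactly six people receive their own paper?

168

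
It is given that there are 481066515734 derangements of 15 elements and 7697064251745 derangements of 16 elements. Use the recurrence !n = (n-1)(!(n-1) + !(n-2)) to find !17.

130850092279664

!17 = (17-1)·(!16 + !15) = 16·(7697064251745 + 481066515734) = 16·8178130767479 = 130850092279664.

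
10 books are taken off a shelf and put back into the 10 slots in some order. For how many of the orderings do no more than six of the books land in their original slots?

# with exactly i fixed is C(10,i)·!(10-i); sum over i=0..6:
  i=0: C(10,0)·!10 = 1·1334961 = 1334961
  i=1: C(10,1)·!9 = 10·133496 = 1334960
  i=2: C(10,2)·!8 = 45·14833 = 667485
  i=3: C(10,3)·!7 = 120·1854 = 222480
  i=4: C(10,4)·!6 = 210·265 = 55650
  i=5: C(10,5)·!5 = 252·44 = 11088
  i=6: C(10,6)·!4 = 210·9 = 1890
Total = 3628514.

3628514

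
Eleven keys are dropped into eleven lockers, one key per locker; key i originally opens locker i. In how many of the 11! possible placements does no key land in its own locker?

The number of derangements of 11 is !11 = Σ_{k=0}^{11} (-1)^k·11!/k!
= 11! - 11!/1! + 11!/2! - 11!/3! + 11!/4! - 11!/5! + 11!/6! - 11!/7! + 11!/8! - 11!/9! + 11!/10! - 11!/11!
= 39916800 - 39916800 + 19958400 - 6652800 + 1663200 - 332640 + 55440 - 7920 + 990 - 110 + 11 - 1
= 14684570

14684570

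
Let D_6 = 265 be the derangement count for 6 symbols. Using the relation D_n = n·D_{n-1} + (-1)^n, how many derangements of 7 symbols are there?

1854

D_7 = 7·265 - 1 = 1854.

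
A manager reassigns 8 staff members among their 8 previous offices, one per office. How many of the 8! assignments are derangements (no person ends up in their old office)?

By inclusion-exclusion, !8 = Σ (-1)^k · 8!/k! for k=0..8
= 8! - 8!/1! + 8!/2! - 8!/3! + 8!/4! - 8!/5! + 8!/6! - 8!/7! + 8!/8!
= 40320 - 40320 + 20160 - 6720 + 1680 - 336 + 56 - 8 + 1
= 14833

14833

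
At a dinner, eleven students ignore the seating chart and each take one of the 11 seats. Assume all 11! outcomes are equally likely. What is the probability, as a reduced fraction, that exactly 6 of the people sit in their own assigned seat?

Favorable outcomes: C(11,6)·!5 = 462·44 = 20328.
Total outcomes: 11! = 39916800.
Probability = 20328/39916800 = 11/21600.

11/21600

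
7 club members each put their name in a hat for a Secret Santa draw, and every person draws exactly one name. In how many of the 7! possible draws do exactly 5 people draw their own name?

Pick the 5 fixed positions: C(7,5) = 21 ways.
The remaining 2 must be deranged: !2 = 1.
Total: 21 × 1 = 21.

21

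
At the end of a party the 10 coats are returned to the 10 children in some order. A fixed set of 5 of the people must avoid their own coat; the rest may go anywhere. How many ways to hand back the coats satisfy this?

2170680

Let A_j be the event that the j-th constrained one is fixed. By inclusion-exclusion over the 5 events:
Σ_{j=0}^{5} (-1)^j C(5,j)(10-j)!
= C(5,0)·10! - C(5,1)·9! + C(5,2)·8! - C(5,3)·7! + C(5,4)·6! - C(5,5)·5!
= 3628800 - 1814400 + 403200 - 50400 + 3600 - 120
= 2170680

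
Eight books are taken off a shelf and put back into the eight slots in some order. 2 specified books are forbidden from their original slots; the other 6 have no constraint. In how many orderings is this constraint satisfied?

Let A_j be the event that the j-th constrained one is fixed. By inclusion-exclusion over the 2 events:
Σ_{j=0}^{2} (-1)^j C(2,j)(8-j)!
= C(2,0)·8! - C(2,1)·7! + C(2,2)·6!
= 40320 - 10080 + 720
= 30960

30960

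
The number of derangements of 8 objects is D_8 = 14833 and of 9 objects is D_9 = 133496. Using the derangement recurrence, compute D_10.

D_10 = (10-1)·(D_9 + D_8) = 9·(133496 + 14833) = 9·148329 = 1334961.

1334961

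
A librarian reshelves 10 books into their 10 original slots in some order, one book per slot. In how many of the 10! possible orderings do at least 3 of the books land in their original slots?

291394

# with exactly i fixed is C(10,i)·!(10-i); sum over i=3..10:
  i=3: C(10,3)·!7 = 120·1854 = 222480
  i=4: C(10,4)·!6 = 210·265 = 55650
  i=5: C(10,5)·!5 = 252·44 = 11088
  i=6: C(10,6)·!4 = 210·9 = 1890
  i=7: C(10,7)·!3 = 120·2 = 240
  i=8: C(10,8)·!2 = 45·1 = 45
  i=9: C(10,9)·!1 = 10·0 = 0
  i=10: C(10,10)·!0 = 1·1 = 1
Total = 291394.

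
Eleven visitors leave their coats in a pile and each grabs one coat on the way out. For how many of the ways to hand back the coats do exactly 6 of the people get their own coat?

20328

Pick the 6 fixed positions: C(11,6) = 462 ways.
The other 5 form a derangement: !5 = 44.
Total: 462 × 44 = 20328.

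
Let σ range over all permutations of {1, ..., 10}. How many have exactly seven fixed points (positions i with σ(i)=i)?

240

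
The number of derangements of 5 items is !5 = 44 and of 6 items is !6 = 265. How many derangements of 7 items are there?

!7 = (7-1)·(!6 + !5) = 6·(265 + 44) = 6·309 = 1854.

1854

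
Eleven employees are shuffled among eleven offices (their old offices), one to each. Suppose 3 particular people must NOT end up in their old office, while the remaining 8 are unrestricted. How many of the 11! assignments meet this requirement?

30078720

Inclusion-exclusion on the 3 forbidden self-matches:
Σ_{j=0}^{3} (-1)^j C(3,j)(11-j)!
= C(3,0)·11! - C(3,1)·10! + C(3,2)·9! - C(3,3)·8!
= 39916800 - 10886400 + 1088640 - 40320
= 30078720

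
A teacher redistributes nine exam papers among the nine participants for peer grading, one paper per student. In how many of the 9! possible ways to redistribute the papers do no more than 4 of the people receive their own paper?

361541

# with exactly i fixed is C(9,i)·!(9-i); sum over i=0..4:
  i=0: C(9,0)·!9 = 1·133496 = 133496
  i=1: C(9,1)·!8 = 9·14833 = 133497
  i=2: C(9,2)·!7 = 36·1854 = 66744
  i=3: C(9,3)·!6 = 84·265 = 22260
  i=4: C(9,4)·!5 = 126·44 = 5544
Total = 361541.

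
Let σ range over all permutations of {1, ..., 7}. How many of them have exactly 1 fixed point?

Choose which one of the 7 is fixed: C(7,1) = 7.
The other 6 form a derangement: !6 = 265.
Total: 7 × 265 = 1855.

1855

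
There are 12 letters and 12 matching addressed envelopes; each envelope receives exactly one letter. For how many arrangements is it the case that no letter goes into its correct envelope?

176214841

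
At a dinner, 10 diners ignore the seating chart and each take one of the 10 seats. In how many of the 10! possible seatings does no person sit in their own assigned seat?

1334961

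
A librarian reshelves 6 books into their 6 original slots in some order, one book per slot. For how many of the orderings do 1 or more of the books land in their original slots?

455

Sum C(6,i)·!(6-i) for i = 1..6:
  i=1: C(6,1)·!5 = 6·44 = 264
  i=2: C(6,2)·!4 = 15·9 = 135
  i=3: C(6,3)·!3 = 20·2 = 40
  i=4: C(6,4)·!2 = 15·1 = 15
  i=5: C(6,5)·!1 = 6·0 = 0
  i=6: C(6,6)·!0 = 1·1 = 1
Total = 455.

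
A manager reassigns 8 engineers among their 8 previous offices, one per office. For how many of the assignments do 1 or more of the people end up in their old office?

25487

Sum C(8,i)·!(8-i) for i = 1..8:
  i=1: C(8,1)·!7 = 8·1854 = 14832
  i=2: C(8,2)·!6 = 28·265 = 7420
  i=3: C(8,3)·!5 = 56·44 = 2464
  i=4: C(8,4)·!4 = 70·9 = 630
  i=5: C(8,5)·!3 = 56·2 = 112
  i=6: C(8,6)·!2 = 28·1 = 28
  i=7: C(8,7)·!1 = 8·0 = 0
  i=8: C(8,8)·!0 = 1·1 = 1
Total = 25487.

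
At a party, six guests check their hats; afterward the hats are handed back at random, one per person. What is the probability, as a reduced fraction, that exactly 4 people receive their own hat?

Favorable outcomes: C(6,4)·!2 = 15·1 = 15.
Total outcomes: 6! = 720.
Probability = 15/720 = 1/48.

1/48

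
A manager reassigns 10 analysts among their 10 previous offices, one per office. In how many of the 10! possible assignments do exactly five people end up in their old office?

11088

Pick the 5 fixed positions: C(10,5) = 252 ways.
The remaining 5 must be deranged: !5 = 44.
Total: 252 × 44 = 11088.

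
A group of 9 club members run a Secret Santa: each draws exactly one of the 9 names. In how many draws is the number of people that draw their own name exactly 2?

Pick the 2 fixed positions: C(9,2) = 36 ways.
The remaining 7 must be deranged: !7 = 1854.
Total: 36 × 1854 = 66744.

66744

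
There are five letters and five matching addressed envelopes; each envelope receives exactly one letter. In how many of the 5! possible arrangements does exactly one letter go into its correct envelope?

Pick the single fixed position: C(5,1) = 5 ways.
The other 4 form a derangement: !4 = 9.
Total: 5 × 9 = 45.

45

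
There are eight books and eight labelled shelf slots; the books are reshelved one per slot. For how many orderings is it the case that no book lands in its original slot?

Use !n = n·!(n-1) + (-1)^n.
!8 = 8·1854 + 1 = 14833

14833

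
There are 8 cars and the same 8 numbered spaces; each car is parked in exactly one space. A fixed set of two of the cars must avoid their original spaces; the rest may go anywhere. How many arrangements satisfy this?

30960

Inclusion-exclusion on the 2 forbidden self-matches:
Σ_{j=0}^{2} (-1)^j C(2,j)(8-j)!
= C(2,0)·8! - C(2,1)·7! + C(2,2)·6!
= 40320 - 10080 + 720
= 30960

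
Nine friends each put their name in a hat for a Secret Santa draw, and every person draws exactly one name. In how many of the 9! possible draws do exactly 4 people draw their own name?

5544

Pick the 4 fixed positions: C(9,4) = 126 ways.
The remaining 5 must be deranged: !5 = 44.
Total: 126 × 44 = 5544.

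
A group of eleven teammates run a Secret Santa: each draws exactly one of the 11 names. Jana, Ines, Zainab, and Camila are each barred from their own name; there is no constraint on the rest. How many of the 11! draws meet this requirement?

Let A_j be the event that the j-th constrained one is fixed. By inclusion-exclusion over the 4 events:
Σ_{j=0}^{4} (-1)^j C(4,j)(11-j)!
= C(4,0)·11! - C(4,1)·10! + C(4,2)·9! - C(4,3)·8! + C(4,4)·7!
= 39916800 - 14515200 + 2177280 - 161280 + 5040
= 27422640

27422640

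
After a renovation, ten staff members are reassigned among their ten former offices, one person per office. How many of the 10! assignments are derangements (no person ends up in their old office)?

1334961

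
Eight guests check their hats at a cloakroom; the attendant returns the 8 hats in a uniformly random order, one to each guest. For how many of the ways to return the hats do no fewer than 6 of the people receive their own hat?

29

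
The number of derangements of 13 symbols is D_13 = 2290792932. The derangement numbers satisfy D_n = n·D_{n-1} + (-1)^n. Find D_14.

32071101049

D_14 = 14·2290792932 + 1 = 32071101049.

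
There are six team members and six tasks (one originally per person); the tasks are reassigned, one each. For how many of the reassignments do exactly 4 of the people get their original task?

15

Choose which 4 of the 6 are fixed: C(6,4) = 15.
The other 2 form a derangement: !2 = 1.
Total: 15 × 1 = 15.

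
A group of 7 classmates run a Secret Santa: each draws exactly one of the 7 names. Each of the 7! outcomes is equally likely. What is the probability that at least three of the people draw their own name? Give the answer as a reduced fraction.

407/5040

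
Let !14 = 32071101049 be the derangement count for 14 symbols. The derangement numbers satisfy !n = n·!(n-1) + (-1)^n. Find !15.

481066515734

!15 = 15·32071101049 - 1 = 481066515734.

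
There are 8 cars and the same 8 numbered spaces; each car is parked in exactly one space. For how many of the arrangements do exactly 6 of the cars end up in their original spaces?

28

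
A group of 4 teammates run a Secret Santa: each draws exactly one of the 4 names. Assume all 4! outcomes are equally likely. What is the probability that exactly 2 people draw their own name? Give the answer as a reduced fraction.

1/4

Favorable outcomes: C(4,2)·!2 = 6·1 = 6.
Total outcomes: 4! = 24.
Probability = 6/24 = 1/4.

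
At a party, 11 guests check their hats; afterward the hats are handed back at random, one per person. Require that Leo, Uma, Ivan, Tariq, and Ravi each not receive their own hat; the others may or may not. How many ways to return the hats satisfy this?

25022880

Inclusion-exclusion on the 5 forbidden self-matches:
Σ_{j=0}^{5} (-1)^j C(5,j)(11-j)!
= C(5,0)·11! - C(5,1)·10! + C(5,2)·9! - C(5,3)·8! + C(5,4)·7! - C(5,5)·6!
= 39916800 - 18144000 + 3628800 - 403200 + 25200 - 720
= 25022880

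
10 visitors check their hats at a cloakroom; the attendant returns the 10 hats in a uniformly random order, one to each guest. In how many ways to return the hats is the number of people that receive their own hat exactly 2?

667485

Choose which 2 of the 10 are fixed: C(10,2) = 45.
The remaining 8 must be deranged: !8 = 14833.
Total: 45 × 14833 = 667485.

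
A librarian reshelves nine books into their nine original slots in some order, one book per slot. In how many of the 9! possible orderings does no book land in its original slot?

133496

The subfactorial !9 = [9!/e] (nearest integer).
9! = 362880, and 362880/e ≈ 133496.09, so !9 = 133496.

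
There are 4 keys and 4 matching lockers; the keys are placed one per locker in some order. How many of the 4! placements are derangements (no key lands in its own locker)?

9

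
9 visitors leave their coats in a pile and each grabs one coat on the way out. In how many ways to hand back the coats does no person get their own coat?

133496

The subfactorial !9 = [9!/e] (nearest integer).
9! = 362880, and 362880/e ≈ 133496.09, so !9 = 133496.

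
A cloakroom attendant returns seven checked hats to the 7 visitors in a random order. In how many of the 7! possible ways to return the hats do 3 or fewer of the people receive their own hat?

4948

# with exactly i fixed is C(7,i)·!(7-i); sum over i=0..3:
  i=0: C(7,0)·!7 = 1·1854 = 1854
  i=1: C(7,1)·!6 = 7·265 = 1855
  i=2: C(7,2)·!5 = 21·44 = 924
  i=3: C(7,3)·!4 = 35·9 = 315
Total = 4948.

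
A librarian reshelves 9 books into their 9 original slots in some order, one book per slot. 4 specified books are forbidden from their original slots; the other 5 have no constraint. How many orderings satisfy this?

Inclusion-exclusion on the 4 forbidden self-matches:
Σ_{j=0}^{4} (-1)^j C(4,j)(9-j)!
= C(4,0)·9! - C(4,1)·8! + C(4,2)·7! - C(4,3)·6! + C(4,4)·5!
= 362880 - 161280 + 30240 - 2880 + 120
= 229080

229080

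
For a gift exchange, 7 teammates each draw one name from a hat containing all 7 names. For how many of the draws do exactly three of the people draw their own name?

Choose which 3 of the 7 are fixed: C(7,3) = 35.
The remaining 4 must be deranged: !4 = 9.
Total: 35 × 9 = 315.

315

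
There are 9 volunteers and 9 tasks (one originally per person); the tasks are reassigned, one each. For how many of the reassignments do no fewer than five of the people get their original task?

1339

# with exactly i fixed is C(9,i)·!(9-i); sum over i=5..9:
  i=5: C(9,5)·!4 = 126·9 = 1134
  i=6: C(9,6)·!3 = 84·2 = 168
  i=7: C(9,7)·!2 = 36·1 = 36
  i=8: C(9,8)·!1 = 9·0 = 0
  i=9: C(9,9)·!0 = 1·1 = 1
Total = 1339.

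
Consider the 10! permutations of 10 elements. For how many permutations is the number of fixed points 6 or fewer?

# with exactly i fixed is C(10,i)·!(10-i); sum over i=0..6:
  i=0: C(10,0)·!10 = 1·1334961 = 1334961
  i=1: C(10,1)·!9 = 10·133496 = 1334960
  i=2: C(10,2)·!8 = 45·14833 = 667485
  i=3: C(10,3)·!7 = 120·1854 = 222480
  i=4: C(10,4)·!6 = 210·265 = 55650
  i=5: C(10,5)·!5 = 252·44 = 11088
  i=6: C(10,6)·!4 = 210·9 = 1890
Total = 3628514.

3628514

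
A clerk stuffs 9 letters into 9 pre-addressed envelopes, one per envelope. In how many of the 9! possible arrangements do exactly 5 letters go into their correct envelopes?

Pick the 5 fixed positions: C(9,5) = 126 ways.
The remaining 4 must be deranged: !4 = 9.
Total: 126 × 9 = 1134.

1134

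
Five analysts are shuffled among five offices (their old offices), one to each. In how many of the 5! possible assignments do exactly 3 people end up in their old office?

10

Pick the 3 fixed positions: C(5,3) = 10 ways.
The remaining 2 must be deranged: !2 = 1.
Total: 10 × 1 = 10.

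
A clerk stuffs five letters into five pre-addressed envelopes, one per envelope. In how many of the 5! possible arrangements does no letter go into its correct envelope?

!5 is the nearest integer to 5!/e.
5! = 120, and 120/e ≈ 44.15, so !5 = 44.

44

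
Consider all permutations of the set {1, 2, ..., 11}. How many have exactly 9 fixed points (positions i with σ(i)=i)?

Choose which 9 of the 11 are fixed: C(11,9) = 55.
The other 2 form a derangement: !2 = 1.
Total: 55 × 1 = 55.

55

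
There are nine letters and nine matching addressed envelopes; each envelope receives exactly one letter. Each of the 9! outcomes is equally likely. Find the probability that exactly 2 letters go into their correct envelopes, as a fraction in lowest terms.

103/560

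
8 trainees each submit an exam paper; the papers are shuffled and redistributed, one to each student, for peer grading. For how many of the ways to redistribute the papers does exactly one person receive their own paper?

14832

Pick the single fixed position: C(8,1) = 8 ways.
The other 7 form a derangement: !7 = 1854.
Total: 8 × 1854 = 14832.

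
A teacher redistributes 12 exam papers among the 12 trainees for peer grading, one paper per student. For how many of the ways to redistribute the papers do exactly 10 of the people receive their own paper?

Choose which 10 of the 12 are fixed: C(12,10) = 66.
The remaining 2 must be deranged: !2 = 1.
Total: 66 × 1 = 66.

66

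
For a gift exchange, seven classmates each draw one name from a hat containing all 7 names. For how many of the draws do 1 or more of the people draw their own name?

Sum C(7,i)·!(7-i) for i = 1..7:
  i=1: C(7,1)·!6 = 7·265 = 1855
  i=2: C(7,2)·!5 = 21·44 = 924
  i=3: C(7,3)·!4 = 35·9 = 315
  i=4: C(7,4)·!3 = 35·2 = 70
  i=5: C(7,5)·!2 = 21·1 = 21
  i=6: C(7,6)·!1 = 7·0 = 0
  i=7: C(7,7)·!0 = 1·1 = 1
Total = 3186.

3186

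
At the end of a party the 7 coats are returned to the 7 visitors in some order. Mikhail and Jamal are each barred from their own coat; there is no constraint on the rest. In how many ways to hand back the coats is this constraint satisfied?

Let A_j be the event that the j-th constrained one is fixed. By inclusion-exclusion over the 2 events:
Σ_{j=0}^{2} (-1)^j C(2,j)(7-j)!
= C(2,0)·7! - C(2,1)·6! + C(2,2)·5!
= 5040 - 1440 + 120
= 3720

3720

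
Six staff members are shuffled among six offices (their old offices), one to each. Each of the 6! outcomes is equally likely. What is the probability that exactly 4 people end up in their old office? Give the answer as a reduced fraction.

1/48

Favorable outcomes: C(6,4)·!2 = 15·1 = 15.
Total outcomes: 6! = 720.
Probability = 15/720 = 1/48.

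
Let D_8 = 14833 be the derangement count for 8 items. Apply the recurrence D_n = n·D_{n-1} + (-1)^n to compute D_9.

133496

D_9 = 9·14833 - 1 = 133496.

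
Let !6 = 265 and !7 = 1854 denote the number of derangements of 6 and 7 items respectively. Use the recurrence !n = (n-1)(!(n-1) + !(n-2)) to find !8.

14833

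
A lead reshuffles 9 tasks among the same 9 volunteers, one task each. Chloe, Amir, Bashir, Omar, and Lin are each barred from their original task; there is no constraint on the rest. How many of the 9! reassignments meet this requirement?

205056

Inclusion-exclusion on the 5 forbidden self-matches:
Σ_{j=0}^{5} (-1)^j C(5,j)(9-j)!
= C(5,0)·9! - C(5,1)·8! + C(5,2)·7! - C(5,3)·6! + C(5,4)·5! - C(5,5)·4!
= 362880 - 201600 + 50400 - 7200 + 600 - 24
= 205056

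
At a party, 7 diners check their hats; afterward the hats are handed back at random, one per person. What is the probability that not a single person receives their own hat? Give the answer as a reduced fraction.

Favorable outcomes: !7 = 1854.
Total outcomes: 7! = 5040.
Probability = 1854/5040 = 103/280.

103/280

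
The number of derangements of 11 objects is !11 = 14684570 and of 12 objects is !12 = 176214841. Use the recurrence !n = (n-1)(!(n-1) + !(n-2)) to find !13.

2290792932

!13 = (13-1)·(!12 + !11) = 12·(176214841 + 14684570) = 12·190899411 = 2290792932.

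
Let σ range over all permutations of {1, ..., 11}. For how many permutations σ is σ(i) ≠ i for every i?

14684570

By inclusion-exclusion, !11 = Σ (-1)^k · 11!/k! for k=0..11
= 11! - 11!/1! + 11!/2! - 11!/3! + 11!/4! - 11!/5! + 11!/6! - 11!/7! + 11!/8! - 11!/9! + 11!/10! - 11!/11!
= 39916800 - 39916800 + 19958400 - 6652800 + 1663200 - 332640 + 55440 - 7920 + 990 - 110 + 11 - 1
= 14684570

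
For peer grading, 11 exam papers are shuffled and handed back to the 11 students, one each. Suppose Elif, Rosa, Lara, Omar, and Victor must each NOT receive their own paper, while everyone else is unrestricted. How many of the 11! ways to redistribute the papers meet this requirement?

25022880

Let A_j be the event that the j-th constrained one is fixed. By inclusion-exclusion over the 5 events:
Σ_{j=0}^{5} (-1)^j C(5,j)(11-j)!
= C(5,0)·11! - C(5,1)·10! + C(5,2)·9! - C(5,3)·8! + C(5,4)·7! - C(5,5)·6!
= 39916800 - 18144000 + 3628800 - 403200 + 25200 - 720
= 25022880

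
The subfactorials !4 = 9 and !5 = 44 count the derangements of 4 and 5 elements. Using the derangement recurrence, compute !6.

!6 = (6-1)·(!5 + !4) = 5·(44 + 9) = 5·53 = 265.

265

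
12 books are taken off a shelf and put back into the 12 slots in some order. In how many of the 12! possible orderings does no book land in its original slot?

176214841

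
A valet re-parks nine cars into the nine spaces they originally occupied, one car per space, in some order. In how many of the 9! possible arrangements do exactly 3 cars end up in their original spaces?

22260

Pick the 3 fixed positions: C(9,3) = 84 ways.
The other 6 form a derangement: !6 = 265.
Total: 84 × 265 = 22260.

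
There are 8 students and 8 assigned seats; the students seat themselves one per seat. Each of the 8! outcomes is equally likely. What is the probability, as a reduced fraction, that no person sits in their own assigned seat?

2119/5760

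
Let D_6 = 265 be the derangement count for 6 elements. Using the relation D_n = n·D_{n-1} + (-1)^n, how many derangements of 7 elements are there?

1854

D_7 = 7·265 - 1 = 1854.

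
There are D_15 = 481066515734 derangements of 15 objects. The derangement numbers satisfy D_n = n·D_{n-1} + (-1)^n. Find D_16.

D_16 = 16·481066515734 + 1 = 7697064251745.

7697064251745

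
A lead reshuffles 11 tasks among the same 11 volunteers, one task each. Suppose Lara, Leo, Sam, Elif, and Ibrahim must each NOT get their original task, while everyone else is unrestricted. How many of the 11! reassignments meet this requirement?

Inclusion-exclusion on the 5 forbidden self-matches:
Σ_{j=0}^{5} (-1)^j C(5,j)(11-j)!
= C(5,0)·11! - C(5,1)·10! + C(5,2)·9! - C(5,3)·8! + C(5,4)·7! - C(5,5)·6!
= 39916800 - 18144000 + 3628800 - 403200 + 25200 - 720
= 25022880

25022880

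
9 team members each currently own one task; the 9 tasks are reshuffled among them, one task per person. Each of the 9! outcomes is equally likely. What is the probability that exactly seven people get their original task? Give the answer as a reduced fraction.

1/10080

Favorable outcomes: C(9,7)·!2 = 36·1 = 36.
Total outcomes: 9! = 362880.
Probability = 36/362880 = 1/10080.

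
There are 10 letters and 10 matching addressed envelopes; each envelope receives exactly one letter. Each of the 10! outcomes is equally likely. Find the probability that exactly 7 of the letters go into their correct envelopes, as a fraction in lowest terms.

1/15120

Favorable outcomes: C(10,7)·!3 = 120·2 = 240.
Total outcomes: 10! = 3628800.
Probability = 240/3628800 = 1/15120.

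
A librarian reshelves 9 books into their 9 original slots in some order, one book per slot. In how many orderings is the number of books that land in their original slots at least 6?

205

Sum C(9,i)·!(9-i) for i = 6..9:
  i=6: C(9,6)·!3 = 84·2 = 168
  i=7: C(9,7)·!2 = 36·1 = 36
  i=8: C(9,8)·!1 = 9·0 = 0
  i=9: C(9,9)·!0 = 1·1 = 1
Total = 205.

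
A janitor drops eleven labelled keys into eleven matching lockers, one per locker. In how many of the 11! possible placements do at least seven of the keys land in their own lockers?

3356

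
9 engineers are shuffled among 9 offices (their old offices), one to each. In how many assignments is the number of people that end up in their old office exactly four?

5544

Choose which 4 of the 9 are fixed: C(9,4) = 126.
The remaining 5 must be deranged: !5 = 44.
Total: 126 × 44 = 5544.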